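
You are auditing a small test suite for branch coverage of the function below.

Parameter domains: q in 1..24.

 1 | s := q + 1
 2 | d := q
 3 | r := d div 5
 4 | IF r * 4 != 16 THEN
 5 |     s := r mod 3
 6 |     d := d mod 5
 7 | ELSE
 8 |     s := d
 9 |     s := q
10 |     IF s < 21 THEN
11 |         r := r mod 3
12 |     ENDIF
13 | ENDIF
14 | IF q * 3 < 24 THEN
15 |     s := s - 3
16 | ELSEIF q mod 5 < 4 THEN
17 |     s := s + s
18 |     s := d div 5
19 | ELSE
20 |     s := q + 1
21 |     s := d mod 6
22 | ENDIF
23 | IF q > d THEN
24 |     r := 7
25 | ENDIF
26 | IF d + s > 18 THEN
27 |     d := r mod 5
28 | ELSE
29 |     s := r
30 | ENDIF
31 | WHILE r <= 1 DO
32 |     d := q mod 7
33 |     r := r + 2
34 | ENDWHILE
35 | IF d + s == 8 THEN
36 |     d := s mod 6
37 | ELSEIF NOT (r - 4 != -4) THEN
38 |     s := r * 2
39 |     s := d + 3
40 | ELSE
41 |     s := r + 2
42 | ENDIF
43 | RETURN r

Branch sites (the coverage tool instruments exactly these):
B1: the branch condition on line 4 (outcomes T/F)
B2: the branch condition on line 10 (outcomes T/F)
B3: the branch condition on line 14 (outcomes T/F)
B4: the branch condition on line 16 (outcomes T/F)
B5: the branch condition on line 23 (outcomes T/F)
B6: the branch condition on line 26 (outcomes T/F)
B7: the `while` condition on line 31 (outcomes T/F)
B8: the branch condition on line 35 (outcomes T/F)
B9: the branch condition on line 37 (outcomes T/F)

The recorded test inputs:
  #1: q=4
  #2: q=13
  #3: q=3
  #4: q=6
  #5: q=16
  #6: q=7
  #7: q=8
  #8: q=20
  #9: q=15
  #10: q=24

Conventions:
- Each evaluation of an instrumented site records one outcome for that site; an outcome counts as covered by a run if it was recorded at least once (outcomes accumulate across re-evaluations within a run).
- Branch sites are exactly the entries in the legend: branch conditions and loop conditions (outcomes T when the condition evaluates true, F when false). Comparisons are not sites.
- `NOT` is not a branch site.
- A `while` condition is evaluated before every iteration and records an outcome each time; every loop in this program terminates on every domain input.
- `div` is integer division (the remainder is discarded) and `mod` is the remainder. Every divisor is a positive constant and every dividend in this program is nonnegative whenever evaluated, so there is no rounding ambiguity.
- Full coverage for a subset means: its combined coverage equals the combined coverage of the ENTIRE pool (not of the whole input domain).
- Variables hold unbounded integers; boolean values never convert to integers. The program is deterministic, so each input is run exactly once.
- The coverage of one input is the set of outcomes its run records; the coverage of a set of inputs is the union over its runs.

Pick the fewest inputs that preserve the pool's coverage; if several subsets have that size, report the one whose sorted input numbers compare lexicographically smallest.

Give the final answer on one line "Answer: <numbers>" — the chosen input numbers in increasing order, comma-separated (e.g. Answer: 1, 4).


input #1, q=4: events B1->T, B3->T, B5->F, B6->F, B7->T, B7->F, B8->F, B9->F; outcomes B1=T, B3=T, B5=F, B6=F, B7=T, B7=F, B8=F, B9=F
input #2, q=13: events B1->T, B3->F, B4->T, B5->T, B6->F, B7->F, B8->F, B9->F; outcomes B1=T, B3=F, B4=T, B5=T, B6=F, B7=F, B8=F, B9=F
input #3, q=3: events B1->T, B3->T, B5->F, B6->F, B7->T, B7->F, B8->F, B9->F; outcomes B1=T, B3=T, B5=F, B6=F, B7=T, B7=F, B8=F, B9=F
input #4, q=6: events B1->T, B3->T, B5->T, B6->F, B7->F, B8->T; outcomes B1=T, B3=T, B5=T, B6=F, B7=F, B8=T
input #5, q=16: events B1->T, B3->F, B4->T, B5->T, B6->F, B7->F, B8->T; outcomes B1=T, B3=F, B4=T, B5=T, B6=F, B7=F, B8=T
input #6, q=7: events B1->T, B3->T, B5->T, B6->F, B7->F, B8->F, B9->F; outcomes B1=T, B3=T, B5=T, B6=F, B7=F, B8=F, B9=F
input #7, q=8: events B1->T, B3->F, B4->T, B5->T, B6->F, B7->F, B8->F, B9->F; outcomes B1=T, B3=F, B4=T, B5=T, B6=F, B7=F, B8=F, B9=F
input #8, q=20: events B1->F, B2->T, B3->F, B4->T, B5->F, B6->T, B7->T, B7->F, B8->F, B9->F; outcomes B1=F, B2=T, B3=F, B4=T, B5=F, B6=T, B7=T, B7=F, B8=F, B9=F
input #9, q=15: events B1->T, B3->F, B4->T, B5->T, B6->F, B7->F, B8->F, B9->F; outcomes B1=T, B3=F, B4=T, B5=T, B6=F, B7=F, B8=F, B9=F
input #10, q=24: events B1->F, B2->F, B3->F, B4->F, B5->F, B6->T, B7->F, B8->F, B9->F; outcomes B1=F, B2=F, B3=F, B4=F, B5=F, B6=T, B7=F, B8=F, B9=F
the full pool covers 17 outcomes: B1=T, B1=F, B2=T, B2=F, B3=T, B3=F, B4=T, B4=F, B5=T, B5=F, B6=T, B6=F, B7=T, B7=F, B8=T, B8=F, B9=F
checked all size-1 subsets: none covers 17 outcomes (max 10/17)
checked all size-2 subsets: none covers 17 outcomes (max 15/17)
inputs {4, 8, 10} (size 3) cover everything; no size-3 subset with a lexicographically smaller index list covers all 17
Answer: 4, 8, 10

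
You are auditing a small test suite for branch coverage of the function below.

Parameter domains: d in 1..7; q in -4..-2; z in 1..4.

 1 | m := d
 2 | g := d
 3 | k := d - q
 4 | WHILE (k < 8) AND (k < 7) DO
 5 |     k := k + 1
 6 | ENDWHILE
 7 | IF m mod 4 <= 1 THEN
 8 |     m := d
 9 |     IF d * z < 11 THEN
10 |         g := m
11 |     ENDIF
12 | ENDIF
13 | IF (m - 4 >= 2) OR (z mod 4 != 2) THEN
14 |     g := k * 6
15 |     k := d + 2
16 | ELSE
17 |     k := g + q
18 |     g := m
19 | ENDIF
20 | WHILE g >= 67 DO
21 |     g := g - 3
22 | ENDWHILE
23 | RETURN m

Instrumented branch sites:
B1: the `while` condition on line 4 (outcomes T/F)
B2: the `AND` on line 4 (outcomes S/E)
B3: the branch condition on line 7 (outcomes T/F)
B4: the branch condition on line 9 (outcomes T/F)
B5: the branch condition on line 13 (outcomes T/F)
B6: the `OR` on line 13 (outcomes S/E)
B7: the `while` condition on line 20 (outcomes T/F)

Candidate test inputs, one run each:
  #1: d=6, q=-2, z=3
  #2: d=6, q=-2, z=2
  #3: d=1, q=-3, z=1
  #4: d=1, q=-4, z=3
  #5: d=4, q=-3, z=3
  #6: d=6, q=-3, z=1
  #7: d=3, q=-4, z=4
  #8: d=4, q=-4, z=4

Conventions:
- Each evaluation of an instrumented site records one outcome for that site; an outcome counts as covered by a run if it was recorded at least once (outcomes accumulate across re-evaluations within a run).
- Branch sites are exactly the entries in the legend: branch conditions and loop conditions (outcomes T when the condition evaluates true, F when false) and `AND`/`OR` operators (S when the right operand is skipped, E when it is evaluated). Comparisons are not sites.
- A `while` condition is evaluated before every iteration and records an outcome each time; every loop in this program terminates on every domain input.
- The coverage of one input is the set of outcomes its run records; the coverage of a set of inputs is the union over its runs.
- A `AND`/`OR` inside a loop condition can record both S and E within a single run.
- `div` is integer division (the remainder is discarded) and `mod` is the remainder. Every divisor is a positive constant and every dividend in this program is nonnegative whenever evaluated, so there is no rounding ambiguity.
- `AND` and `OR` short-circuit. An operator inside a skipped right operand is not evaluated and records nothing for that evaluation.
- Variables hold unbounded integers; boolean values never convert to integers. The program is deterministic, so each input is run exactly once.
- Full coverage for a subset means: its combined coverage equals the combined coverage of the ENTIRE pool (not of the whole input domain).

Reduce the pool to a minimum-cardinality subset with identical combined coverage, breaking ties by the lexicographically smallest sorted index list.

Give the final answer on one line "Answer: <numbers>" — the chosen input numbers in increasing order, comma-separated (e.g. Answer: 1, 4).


run #1 (d=6, q=-2, z=3) runs B2->S, B1->F, B3->F, B6->S, B5->T, B7->F; records B1=F, B2=S, B3=F, B5=T, B6=S, B7=F
run #2 (d=6, q=-2, z=2) runs B2->S, B1->F, B3->F, B6->S, B5->T, B7->F; records B1=F, B2=S, B3=F, B5=T, B6=S, B7=F
run #3 (d=1, q=-3, z=1) runs B2->E, B1->T, B2->E, B1->T, B2->E, B1->T, B2->E, B1->F, B3->T, B4->T, B6->E, B5->T, B7->F; records B1=T, B1=F, B2=E, B3=T, B4=T, B5=T, B6=E, B7=F
run #4 (d=1, q=-4, z=3) runs B2->E, B1->T, B2->E, B1->T, B2->E, B1->F, B3->T, B4->T, B6->E, B5->T, B7->F; records B1=T, B1=F, B2=E, B3=T, B4=T, B5=T, B6=E, B7=F
run #5 (d=4, q=-3, z=3) runs B2->E, B1->F, B3->T, B4->F, B6->E, B5->T, B7->F; records B1=F, B2=E, B3=T, B4=F, B5=T, B6=E, B7=F
run #6 (d=6, q=-3, z=1) runs B2->S, B1->F, B3->F, B6->S, B5->T, B7->F; records B1=F, B2=S, B3=F, B5=T, B6=S, B7=F
run #7 (d=3, q=-4, z=4) runs B2->E, B1->F, B3->F, B6->E, B5->T, B7->F; records B1=F, B2=E, B3=F, B5=T, B6=E, B7=F
run #8 (d=4, q=-4, z=4) runs B2->S, B1->F, B3->T, B4->F, B6->E, B5->T, B7->F; records B1=F, B2=S, B3=T, B4=F, B5=T, B6=E, B7=F
pool-wide coverage (12 outcomes): B1=T, B1=F, B2=S, B2=E, B3=T, B3=F, B4=T, B4=F, B5=T, B6=S, B6=E, B7=F
every size-1 subset falls short of the 12 outcomes (best: 8/12)
every size-2 subset falls short of the 12 outcomes (best: 11/12)
size 3: inputs {1, 3, 5} cover all 12 outcomes, and no lexicographically smaller subset of this size does
Answer: 1, 3, 5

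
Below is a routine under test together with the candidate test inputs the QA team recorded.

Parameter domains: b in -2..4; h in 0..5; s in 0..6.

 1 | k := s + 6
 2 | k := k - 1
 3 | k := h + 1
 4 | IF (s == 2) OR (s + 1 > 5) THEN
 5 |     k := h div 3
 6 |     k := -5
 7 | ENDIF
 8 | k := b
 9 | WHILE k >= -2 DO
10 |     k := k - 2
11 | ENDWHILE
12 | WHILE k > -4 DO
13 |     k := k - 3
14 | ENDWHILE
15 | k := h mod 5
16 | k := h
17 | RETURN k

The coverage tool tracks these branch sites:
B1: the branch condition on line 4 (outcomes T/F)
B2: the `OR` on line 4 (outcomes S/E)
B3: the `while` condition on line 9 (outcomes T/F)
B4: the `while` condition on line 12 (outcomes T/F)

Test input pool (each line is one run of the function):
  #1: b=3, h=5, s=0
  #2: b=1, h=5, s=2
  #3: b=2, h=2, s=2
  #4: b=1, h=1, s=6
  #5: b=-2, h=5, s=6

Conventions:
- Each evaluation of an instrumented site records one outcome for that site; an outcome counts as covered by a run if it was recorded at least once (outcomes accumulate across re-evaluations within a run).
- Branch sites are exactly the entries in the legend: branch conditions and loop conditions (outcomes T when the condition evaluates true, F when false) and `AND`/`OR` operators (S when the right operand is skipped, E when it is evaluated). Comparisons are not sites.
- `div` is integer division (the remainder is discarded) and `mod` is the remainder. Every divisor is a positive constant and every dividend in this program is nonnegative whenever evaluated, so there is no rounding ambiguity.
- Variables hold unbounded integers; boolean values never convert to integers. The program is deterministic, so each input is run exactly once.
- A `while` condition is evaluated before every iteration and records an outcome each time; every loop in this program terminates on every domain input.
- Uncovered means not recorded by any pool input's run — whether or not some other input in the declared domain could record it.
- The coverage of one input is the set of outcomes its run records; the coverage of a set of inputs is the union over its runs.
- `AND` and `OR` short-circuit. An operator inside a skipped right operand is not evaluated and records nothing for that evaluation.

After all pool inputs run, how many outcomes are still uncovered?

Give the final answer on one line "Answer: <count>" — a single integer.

test 1 (b=3, h=5, s=0) fires B2->E, B1->F, B3->T, B3->T, B3->T, B3->F, B4->T, B4->F; hits B1=F, B2=E, B3=T, B3=F, B4=T, B4=F
test 2 (b=1, h=5, s=2) fires B2->S, B1->T, B3->T, B3->T, B3->F, B4->T, B4->F; hits B1=T, B2=S, B3=T, B3=F, B4=T, B4=F
test 3 (b=2, h=2, s=2) fires B2->S, B1->T, B3->T, B3->T, B3->T, B3->F, B4->F; hits B1=T, B2=S, B3=T, B3=F, B4=F
test 4 (b=1, h=1, s=6) fires B2->E, B1->T, B3->T, B3->T, B3->F, B4->T, B4->F; hits B1=T, B2=E, B3=T, B3=F, B4=T, B4=F
test 5 (b=-2, h=5, s=6) fires B2->E, B1->T, B3->T, B3->F, B4->F; hits B1=T, B2=E, B3=T, B3=F, B4=F
union over the pool: B1=T, B1=F, B2=S, B2=E, B3=T, B3=F, B4=T, B4=F
uncovered (0 of 8): none

Answer: 0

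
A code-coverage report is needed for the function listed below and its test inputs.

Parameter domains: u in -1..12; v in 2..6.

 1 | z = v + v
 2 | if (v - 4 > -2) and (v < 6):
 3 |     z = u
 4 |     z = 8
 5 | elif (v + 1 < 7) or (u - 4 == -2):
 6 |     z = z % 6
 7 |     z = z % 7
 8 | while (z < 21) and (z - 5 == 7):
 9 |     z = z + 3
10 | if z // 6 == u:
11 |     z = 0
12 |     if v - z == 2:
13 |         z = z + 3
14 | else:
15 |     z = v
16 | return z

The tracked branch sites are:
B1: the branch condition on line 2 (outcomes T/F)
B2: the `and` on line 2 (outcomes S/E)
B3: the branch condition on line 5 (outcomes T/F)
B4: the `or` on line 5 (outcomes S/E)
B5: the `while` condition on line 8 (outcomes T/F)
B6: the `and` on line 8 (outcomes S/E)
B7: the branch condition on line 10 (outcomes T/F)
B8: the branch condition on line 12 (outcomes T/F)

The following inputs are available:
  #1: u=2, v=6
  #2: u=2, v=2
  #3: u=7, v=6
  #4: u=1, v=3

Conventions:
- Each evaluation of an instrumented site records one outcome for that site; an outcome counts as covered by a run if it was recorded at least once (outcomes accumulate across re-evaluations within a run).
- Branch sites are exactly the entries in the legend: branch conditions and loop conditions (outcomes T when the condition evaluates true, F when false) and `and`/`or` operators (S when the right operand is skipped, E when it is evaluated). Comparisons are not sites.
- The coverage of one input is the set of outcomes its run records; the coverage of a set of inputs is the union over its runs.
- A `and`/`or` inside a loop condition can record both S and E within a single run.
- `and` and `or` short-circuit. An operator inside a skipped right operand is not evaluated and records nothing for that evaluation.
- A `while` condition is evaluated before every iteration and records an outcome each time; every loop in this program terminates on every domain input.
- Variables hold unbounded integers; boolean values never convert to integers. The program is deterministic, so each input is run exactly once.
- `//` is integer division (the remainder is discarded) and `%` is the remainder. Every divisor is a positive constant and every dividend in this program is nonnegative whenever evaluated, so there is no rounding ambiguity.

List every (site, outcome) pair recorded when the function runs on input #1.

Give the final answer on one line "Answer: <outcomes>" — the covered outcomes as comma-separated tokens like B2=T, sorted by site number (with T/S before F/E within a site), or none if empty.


Simulating input #1 (u=2, v=6) step by step:
  B2->E, B1->F, B4->E, B3->T, B6->E, B5->F, B7->F
deduplicating events, the covered set is: B1=F, B2=E, B3=T, B4=E, B5=F, B6=E, B7=F
Answer: B1=F, B2=E, B3=T, B4=E, B5=F, B6=E, B7=F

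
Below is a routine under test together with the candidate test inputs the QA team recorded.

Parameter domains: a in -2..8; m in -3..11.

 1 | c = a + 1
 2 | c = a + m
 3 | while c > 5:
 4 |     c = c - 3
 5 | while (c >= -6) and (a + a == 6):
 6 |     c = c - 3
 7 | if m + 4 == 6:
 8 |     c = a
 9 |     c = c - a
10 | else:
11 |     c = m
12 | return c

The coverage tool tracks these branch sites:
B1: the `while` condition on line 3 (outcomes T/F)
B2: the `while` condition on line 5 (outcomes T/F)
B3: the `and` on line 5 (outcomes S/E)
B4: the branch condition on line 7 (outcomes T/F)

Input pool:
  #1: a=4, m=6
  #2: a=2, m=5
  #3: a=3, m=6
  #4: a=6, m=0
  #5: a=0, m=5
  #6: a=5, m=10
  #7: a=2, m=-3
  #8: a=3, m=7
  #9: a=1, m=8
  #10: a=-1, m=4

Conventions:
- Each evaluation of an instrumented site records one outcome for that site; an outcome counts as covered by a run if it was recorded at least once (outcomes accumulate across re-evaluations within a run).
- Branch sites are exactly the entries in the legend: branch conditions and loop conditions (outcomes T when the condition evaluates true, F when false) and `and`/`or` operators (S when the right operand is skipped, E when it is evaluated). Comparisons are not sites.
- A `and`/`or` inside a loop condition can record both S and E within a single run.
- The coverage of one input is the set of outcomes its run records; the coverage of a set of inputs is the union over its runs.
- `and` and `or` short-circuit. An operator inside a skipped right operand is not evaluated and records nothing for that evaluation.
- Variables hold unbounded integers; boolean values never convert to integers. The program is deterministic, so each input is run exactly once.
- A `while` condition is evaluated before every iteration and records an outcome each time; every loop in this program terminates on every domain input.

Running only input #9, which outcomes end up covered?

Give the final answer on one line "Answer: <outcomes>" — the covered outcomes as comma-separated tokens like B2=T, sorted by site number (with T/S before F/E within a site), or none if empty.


Tracing the run of input #9 (a=1, m=8):
  B1->T, B1->T, B1->F, B3->E, B2->F, B4->F
distinct outcomes covered: B1=T, B1=F, B2=F, B3=E, B4=F
Answer: B1=T, B1=F, B2=F, B3=E, B4=F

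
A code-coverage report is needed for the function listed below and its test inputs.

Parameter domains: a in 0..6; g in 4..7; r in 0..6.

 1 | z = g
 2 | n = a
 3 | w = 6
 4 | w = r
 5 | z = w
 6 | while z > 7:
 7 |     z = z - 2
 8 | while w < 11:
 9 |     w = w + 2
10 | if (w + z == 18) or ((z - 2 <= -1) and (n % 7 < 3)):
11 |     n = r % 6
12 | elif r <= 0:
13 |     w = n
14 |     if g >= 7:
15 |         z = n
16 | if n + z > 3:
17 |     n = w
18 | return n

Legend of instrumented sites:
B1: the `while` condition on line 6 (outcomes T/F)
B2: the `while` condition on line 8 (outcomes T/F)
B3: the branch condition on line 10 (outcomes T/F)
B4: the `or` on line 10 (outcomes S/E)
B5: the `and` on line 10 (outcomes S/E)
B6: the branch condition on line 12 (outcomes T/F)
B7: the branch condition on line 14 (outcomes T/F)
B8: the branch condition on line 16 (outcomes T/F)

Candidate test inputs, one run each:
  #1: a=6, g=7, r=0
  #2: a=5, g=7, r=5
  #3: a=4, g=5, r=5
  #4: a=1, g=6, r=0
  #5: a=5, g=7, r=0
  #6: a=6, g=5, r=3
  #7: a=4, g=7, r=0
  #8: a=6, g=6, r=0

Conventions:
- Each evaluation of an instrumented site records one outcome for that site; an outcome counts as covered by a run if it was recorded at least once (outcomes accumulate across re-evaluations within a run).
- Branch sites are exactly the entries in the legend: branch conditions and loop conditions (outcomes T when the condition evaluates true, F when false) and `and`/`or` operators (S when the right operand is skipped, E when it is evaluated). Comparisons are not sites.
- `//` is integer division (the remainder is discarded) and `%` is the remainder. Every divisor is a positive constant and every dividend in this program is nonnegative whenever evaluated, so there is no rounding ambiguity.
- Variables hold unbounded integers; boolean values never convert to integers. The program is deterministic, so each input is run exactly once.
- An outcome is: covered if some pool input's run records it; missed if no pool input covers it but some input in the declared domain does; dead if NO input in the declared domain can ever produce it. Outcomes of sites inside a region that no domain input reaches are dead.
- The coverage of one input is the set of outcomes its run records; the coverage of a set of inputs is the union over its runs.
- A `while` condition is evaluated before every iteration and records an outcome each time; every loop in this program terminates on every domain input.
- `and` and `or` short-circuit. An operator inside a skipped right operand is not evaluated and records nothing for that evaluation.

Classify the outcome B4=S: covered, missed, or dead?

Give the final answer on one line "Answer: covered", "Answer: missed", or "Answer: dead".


no pool input records B4=S
but domain input (a=0, g=4, r=6) does record it -> reachable, so missed
Answer: missed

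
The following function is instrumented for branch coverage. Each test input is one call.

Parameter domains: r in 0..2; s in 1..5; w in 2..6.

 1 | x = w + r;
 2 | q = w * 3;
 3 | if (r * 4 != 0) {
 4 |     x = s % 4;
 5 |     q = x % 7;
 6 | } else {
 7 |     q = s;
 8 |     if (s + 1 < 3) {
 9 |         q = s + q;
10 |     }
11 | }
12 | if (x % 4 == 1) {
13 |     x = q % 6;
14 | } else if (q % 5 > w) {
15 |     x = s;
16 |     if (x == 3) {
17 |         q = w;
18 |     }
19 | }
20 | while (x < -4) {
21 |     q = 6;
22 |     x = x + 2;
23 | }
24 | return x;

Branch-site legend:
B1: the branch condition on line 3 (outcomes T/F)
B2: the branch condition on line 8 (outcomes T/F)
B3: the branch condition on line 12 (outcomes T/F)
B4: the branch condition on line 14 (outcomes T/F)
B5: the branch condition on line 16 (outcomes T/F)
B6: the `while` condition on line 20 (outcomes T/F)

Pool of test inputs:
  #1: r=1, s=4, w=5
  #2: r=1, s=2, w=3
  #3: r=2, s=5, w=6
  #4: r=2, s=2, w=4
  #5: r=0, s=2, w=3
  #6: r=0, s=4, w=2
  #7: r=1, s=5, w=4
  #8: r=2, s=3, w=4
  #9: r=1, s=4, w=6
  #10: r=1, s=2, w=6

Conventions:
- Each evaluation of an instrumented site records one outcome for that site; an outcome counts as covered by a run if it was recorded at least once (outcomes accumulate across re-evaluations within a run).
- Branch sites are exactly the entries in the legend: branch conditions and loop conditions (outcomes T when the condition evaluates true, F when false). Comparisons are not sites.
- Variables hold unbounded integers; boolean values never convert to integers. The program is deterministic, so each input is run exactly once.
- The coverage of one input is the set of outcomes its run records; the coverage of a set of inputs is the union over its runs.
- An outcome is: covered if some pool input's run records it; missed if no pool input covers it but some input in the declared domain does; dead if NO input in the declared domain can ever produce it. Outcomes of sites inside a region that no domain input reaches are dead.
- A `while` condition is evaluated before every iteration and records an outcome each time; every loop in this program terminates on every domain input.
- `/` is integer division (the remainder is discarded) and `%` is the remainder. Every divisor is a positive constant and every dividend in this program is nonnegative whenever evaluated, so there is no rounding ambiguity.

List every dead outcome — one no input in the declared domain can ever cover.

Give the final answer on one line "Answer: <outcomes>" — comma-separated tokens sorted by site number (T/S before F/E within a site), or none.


exhaustive pass over the 75-input domain:
  B6=T: never recorded by any domain input -> dead
  reachable outcomes have witnesses, e.g. B1=T (e.g. r=1, s=1, w=2), B1=F (e.g. r=0, s=1, w=2), B2=T (e.g. r=0, s=1, w=2), B2=F (e.g. r=0, s=2, w=2)
Answer: B6=T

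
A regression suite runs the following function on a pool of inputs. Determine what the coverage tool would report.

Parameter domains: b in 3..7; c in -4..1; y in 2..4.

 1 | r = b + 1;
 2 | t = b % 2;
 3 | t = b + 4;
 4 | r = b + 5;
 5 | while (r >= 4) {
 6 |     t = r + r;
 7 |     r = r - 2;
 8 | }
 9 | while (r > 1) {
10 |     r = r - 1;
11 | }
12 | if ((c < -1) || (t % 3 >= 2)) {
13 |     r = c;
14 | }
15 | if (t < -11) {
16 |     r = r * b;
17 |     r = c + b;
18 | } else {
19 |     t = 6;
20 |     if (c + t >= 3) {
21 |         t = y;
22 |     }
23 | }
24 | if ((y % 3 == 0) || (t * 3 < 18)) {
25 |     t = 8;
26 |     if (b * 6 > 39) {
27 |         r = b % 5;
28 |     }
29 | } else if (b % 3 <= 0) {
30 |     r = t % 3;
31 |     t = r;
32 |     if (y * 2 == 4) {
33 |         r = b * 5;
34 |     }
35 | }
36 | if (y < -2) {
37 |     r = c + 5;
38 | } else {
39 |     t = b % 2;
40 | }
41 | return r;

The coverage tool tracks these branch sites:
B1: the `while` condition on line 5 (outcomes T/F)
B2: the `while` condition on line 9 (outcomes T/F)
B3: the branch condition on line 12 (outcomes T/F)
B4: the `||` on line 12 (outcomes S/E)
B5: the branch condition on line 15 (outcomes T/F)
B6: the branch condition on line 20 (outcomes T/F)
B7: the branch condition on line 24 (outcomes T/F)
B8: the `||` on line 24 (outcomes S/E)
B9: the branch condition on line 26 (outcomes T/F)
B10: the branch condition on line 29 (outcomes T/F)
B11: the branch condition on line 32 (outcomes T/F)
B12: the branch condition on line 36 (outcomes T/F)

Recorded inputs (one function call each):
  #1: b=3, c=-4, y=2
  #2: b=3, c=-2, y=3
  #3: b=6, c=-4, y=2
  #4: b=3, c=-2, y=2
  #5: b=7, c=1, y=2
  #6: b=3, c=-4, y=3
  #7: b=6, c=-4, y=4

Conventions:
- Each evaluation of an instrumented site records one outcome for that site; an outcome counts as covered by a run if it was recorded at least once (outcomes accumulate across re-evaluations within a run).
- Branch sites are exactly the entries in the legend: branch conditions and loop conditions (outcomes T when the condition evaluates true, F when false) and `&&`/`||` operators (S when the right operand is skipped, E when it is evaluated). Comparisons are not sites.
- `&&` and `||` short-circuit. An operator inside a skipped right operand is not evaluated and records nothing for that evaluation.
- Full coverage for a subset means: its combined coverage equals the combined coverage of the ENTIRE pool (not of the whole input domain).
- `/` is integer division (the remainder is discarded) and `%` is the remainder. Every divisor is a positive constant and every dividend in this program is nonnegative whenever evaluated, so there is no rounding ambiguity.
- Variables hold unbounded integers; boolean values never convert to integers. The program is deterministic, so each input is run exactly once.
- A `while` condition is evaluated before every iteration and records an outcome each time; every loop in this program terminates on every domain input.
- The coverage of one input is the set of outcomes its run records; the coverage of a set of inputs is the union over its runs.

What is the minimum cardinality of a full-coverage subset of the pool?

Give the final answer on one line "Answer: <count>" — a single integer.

test 1 (b=3, c=-4, y=2) fires B1->T, B1->T, B1->T, B1->F, B2->T, B2->F, B4->S, B3->T, B5->F, B6->F, B8->E, B7->F, B10->T, B11->T, ...; hits B1=T, B1=F, B2=T, B2=F, B3=T, B4=S, B5=F, B6=F, B7=F, B8=E, B10=T, B11=T, B12=F
test 2 (b=3, c=-2, y=3) fires B1->T, B1->T, B1->T, B1->F, B2->T, B2->F, B4->S, B3->T, B5->F, B6->T, B8->S, B7->T, B9->F, B12->F; hits B1=T, B1=F, B2=T, B2=F, B3=T, B4=S, B5=F, B6=T, B7=T, B8=S, B9=F, B12=F
test 3 (b=6, c=-4, y=2) fires B1->T, B1->T, B1->T, B1->T, B1->F, B2->T, B2->T, B2->F, B4->S, B3->T, B5->F, B6->F, B8->E, B7->F, ...; hits B1=T, B1=F, B2=T, B2=F, B3=T, B4=S, B5=F, B6=F, B7=F, B8=E, B10=T, B11=T, B12=F
test 4 (b=3, c=-2, y=2) fires B1->T, B1->T, B1->T, B1->F, B2->T, B2->F, B4->S, B3->T, B5->F, B6->T, B8->E, B7->T, B9->F, B12->F; hits B1=T, B1=F, B2=T, B2=F, B3=T, B4=S, B5=F, B6=T, B7=T, B8=E, B9=F, B12=F
test 5 (b=7, c=1, y=2) fires B1->T, B1->T, B1->T, B1->T, B1->T, B1->F, B2->T, B2->F, B4->E, B3->T, B5->F, B6->T, B8->E, B7->T, ...; hits B1=T, B1=F, B2=T, B2=F, B3=T, B4=E, B5=F, B6=T, B7=T, B8=E, B9=T, B12=F
test 6 (b=3, c=-4, y=3) fires B1->T, B1->T, B1->T, B1->F, B2->T, B2->F, B4->S, B3->T, B5->F, B6->F, B8->S, B7->T, B9->F, B12->F; hits B1=T, B1=F, B2=T, B2=F, B3=T, B4=S, B5=F, B6=F, B7=T, B8=S, B9=F, B12=F
test 7 (b=6, c=-4, y=4) fires B1->T, B1->T, B1->T, B1->T, B1->F, B2->T, B2->T, B2->F, B4->S, B3->T, B5->F, B6->F, B8->E, B7->F, ...; hits B1=T, B1=F, B2=T, B2=F, B3=T, B4=S, B5=F, B6=F, B7=F, B8=E, B10=T, B11=F, B12=F
pool-wide coverage (20 outcomes): B1=T, B1=F, B2=T, B2=F, B3=T, B4=S, B4=E, B5=F, B6=T, B6=F, B7=T, B7=F, B8=S, B8=E, B9=T, B9=F, B10=T, B11=T, B11=F, B12=F
size 1 is not enough: best union over all size-1 subsets is 13/20
size 2 is not enough: best union over all size-2 subsets is 17/20
size 3 is not enough: best union over all size-3 subsets is 19/20
the canonical winner is {1, 2, 5, 7}: size 4, full 20-outcome coverage, earliest index list among size-4 covers

Answer: 4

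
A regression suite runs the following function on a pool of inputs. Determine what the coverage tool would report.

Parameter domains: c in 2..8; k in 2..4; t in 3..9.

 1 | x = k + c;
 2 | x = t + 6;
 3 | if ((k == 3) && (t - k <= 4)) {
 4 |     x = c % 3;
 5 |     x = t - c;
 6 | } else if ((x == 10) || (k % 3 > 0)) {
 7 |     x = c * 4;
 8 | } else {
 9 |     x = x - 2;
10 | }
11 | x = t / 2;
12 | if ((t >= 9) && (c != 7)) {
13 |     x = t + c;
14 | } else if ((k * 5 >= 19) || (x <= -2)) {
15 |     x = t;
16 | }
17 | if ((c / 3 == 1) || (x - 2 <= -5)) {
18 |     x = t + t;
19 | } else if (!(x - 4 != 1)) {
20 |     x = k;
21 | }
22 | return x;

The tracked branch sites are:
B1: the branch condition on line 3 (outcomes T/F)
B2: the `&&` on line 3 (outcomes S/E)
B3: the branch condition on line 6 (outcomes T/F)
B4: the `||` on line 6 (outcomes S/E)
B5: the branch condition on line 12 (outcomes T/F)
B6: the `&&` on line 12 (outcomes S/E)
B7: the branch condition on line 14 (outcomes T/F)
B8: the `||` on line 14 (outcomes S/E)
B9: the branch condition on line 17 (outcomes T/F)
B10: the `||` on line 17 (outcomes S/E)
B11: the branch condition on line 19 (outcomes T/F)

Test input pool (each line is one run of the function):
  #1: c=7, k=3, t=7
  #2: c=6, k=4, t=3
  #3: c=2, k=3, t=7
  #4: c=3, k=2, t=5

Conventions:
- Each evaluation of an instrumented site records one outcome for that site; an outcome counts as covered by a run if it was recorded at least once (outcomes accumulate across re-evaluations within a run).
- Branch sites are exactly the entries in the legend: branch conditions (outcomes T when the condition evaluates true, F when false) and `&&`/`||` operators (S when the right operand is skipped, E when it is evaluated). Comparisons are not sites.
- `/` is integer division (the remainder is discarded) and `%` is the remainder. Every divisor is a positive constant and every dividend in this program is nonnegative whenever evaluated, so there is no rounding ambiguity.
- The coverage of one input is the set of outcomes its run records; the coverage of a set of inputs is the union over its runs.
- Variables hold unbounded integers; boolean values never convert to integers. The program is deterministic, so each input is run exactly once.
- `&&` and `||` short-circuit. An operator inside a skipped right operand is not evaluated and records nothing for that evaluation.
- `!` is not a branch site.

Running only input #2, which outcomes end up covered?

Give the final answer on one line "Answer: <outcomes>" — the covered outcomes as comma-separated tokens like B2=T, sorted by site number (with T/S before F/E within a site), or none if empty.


Event log for input #2 (c=6, k=4, t=3):
  B2->S, B1->F, B4->E, B3->T, B6->S, B5->F, B8->S, B7->T, B10->E, B9->F
  B11->F
distinct outcomes covered: B1=F, B2=S, B3=T, B4=E, B5=F, B6=S, B7=T, B8=S, B9=F, B10=E, B11=F
Answer: B1=F, B2=S, B3=T, B4=E, B5=F, B6=S, B7=T, B8=S, B9=F, B10=E, B11=F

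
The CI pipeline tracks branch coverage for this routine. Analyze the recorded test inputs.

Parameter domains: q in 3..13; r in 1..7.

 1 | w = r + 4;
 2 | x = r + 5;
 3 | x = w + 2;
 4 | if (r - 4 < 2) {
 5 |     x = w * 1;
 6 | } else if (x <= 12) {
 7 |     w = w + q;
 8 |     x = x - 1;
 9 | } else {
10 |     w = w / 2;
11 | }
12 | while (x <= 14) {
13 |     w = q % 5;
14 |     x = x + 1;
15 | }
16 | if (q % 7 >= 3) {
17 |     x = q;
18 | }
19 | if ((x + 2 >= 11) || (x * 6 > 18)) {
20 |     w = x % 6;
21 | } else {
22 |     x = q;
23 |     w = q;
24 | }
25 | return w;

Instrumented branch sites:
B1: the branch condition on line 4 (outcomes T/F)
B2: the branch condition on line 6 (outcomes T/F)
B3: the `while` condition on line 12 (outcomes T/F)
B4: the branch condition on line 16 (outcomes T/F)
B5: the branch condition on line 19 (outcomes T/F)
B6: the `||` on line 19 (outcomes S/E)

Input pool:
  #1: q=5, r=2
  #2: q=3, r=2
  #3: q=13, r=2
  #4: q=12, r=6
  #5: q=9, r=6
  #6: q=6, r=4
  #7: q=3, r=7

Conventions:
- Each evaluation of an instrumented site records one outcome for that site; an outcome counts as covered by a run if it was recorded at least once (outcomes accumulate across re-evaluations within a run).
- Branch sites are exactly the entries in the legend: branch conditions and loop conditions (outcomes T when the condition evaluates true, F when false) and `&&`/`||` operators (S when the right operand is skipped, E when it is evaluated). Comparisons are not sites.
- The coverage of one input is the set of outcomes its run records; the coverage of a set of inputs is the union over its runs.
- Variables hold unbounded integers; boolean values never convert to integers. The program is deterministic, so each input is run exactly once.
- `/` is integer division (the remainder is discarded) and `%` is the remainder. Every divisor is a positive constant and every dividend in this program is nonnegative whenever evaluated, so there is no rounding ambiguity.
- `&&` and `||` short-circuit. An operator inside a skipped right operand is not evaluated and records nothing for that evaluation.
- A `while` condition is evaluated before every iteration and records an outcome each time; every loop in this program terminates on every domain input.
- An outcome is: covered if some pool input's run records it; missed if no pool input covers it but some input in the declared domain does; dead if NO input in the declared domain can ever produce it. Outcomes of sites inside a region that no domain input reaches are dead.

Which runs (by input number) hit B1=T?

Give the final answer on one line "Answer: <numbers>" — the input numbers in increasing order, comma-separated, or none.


input #1 (q=5, r=2): covers B1=T
input #2 (q=3, r=2): covers B1=T
input #3 (q=13, r=2): covers B1=T
input #4 (q=12, r=6): misses B1=T
input #5 (q=9, r=6): misses B1=T
input #6 (q=6, r=4): covers B1=T
input #7 (q=3, r=7): misses B1=T
Answer: 1, 2, 3, 6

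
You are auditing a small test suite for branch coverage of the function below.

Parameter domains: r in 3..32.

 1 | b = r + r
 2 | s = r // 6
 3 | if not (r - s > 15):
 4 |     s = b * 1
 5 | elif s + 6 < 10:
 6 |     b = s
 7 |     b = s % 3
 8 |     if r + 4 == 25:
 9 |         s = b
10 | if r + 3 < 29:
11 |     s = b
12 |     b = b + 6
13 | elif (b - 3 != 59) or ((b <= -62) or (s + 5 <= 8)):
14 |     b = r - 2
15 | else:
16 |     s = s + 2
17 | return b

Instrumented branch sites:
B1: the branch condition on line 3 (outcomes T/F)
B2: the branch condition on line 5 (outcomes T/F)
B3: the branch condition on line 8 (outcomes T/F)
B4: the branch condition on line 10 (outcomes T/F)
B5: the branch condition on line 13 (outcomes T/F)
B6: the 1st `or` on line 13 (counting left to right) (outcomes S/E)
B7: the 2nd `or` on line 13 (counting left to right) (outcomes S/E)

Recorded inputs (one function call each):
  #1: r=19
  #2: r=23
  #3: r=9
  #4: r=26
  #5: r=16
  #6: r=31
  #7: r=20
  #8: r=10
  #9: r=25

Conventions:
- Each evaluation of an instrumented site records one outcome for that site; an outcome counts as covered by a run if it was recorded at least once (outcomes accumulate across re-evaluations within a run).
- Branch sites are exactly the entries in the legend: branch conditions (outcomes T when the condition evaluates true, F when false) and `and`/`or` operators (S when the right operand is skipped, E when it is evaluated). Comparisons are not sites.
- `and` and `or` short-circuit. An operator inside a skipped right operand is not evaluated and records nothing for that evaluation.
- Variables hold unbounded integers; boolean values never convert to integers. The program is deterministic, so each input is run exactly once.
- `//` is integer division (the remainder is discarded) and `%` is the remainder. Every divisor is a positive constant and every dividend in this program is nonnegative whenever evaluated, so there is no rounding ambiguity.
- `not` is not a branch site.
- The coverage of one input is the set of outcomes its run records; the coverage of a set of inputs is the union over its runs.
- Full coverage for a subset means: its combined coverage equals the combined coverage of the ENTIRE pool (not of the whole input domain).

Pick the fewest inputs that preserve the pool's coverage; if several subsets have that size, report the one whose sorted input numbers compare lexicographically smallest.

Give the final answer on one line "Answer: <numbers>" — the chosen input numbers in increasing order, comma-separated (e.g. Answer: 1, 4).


input #1 (r=19): covers B1=F, B2=T, B3=F, B4=T
input #2 (r=23): covers B1=F, B2=T, B3=F, B4=T
input #3 (r=9): covers B1=T, B4=T
input #4 (r=26): covers B1=F, B2=F, B4=F, B5=T, B6=S
input #5 (r=16): covers B1=T, B4=T
input #6 (r=31): covers B1=F, B2=F, B4=F, B5=F, B6=E, B7=E
input #7 (r=20): covers B1=F, B2=T, B3=F, B4=T
input #8 (r=10): covers B1=T, B4=T
input #9 (r=25): covers B1=F, B2=F, B4=T
the full pool covers 12 outcomes: B1=T, B1=F, B2=T, B2=F, B3=F, B4=T, B4=F, B5=T, B5=F, B6=S, B6=E, B7=E
every size-1 subset falls short of the 12 outcomes (best: 6/12)
every size-2 subset falls short of the 12 outcomes (best: 9/12)
every size-3 subset falls short of the 12 outcomes (best: 11/12)
inputs {1, 3, 4, 6} (size 4) cover everything; no size-4 subset with a lexicographically smaller index list covers all 12
Answer: 1, 3, 4, 6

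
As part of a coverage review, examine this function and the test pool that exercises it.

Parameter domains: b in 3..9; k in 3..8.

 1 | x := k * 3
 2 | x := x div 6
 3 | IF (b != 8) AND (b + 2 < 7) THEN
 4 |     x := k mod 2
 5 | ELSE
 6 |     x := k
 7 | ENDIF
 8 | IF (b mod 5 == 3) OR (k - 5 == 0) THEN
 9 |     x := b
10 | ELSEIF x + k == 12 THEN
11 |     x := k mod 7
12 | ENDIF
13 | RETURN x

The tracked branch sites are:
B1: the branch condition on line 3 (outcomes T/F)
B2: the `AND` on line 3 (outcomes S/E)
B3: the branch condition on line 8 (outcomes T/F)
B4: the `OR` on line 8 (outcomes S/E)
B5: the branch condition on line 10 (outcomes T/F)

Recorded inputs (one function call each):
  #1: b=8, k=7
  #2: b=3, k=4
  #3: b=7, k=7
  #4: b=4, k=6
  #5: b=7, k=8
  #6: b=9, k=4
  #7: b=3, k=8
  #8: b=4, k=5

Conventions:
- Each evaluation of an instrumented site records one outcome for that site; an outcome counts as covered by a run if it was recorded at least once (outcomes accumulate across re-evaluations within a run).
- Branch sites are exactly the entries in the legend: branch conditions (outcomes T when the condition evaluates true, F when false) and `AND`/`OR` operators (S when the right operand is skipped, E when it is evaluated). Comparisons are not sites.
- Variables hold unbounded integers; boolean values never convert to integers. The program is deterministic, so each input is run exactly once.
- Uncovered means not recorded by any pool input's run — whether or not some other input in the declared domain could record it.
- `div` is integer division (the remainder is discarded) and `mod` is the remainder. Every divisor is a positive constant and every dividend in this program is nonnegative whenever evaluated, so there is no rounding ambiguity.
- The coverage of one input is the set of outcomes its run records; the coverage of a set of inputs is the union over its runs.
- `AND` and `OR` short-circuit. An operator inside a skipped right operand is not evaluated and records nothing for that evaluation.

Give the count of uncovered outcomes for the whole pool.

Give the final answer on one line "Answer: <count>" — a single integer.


#1 (b=8, k=7) -> covered: B1=F, B2=S, B3=T, B4=S
#2 (b=3, k=4) -> covered: B1=T, B2=E, B3=T, B4=S
#3 (b=7, k=7) -> covered: B1=F, B2=E, B3=F, B4=E, B5=F
#4 (b=4, k=6) -> covered: B1=T, B2=E, B3=F, B4=E, B5=F
#5 (b=7, k=8) -> covered: B1=F, B2=E, B3=F, B4=E, B5=F
#6 (b=9, k=4) -> covered: B1=F, B2=E, B3=F, B4=E, B5=F
#7 (b=3, k=8) -> covered: B1=T, B2=E, B3=T, B4=S
#8 (b=4, k=5) -> covered: B1=T, B2=E, B3=T, B4=E
union over the pool: B1=T, B1=F, B2=S, B2=E, B3=T, B3=F, B4=S, B4=E, B5=F
uncovered (1 of 10): B5=T
Answer: 1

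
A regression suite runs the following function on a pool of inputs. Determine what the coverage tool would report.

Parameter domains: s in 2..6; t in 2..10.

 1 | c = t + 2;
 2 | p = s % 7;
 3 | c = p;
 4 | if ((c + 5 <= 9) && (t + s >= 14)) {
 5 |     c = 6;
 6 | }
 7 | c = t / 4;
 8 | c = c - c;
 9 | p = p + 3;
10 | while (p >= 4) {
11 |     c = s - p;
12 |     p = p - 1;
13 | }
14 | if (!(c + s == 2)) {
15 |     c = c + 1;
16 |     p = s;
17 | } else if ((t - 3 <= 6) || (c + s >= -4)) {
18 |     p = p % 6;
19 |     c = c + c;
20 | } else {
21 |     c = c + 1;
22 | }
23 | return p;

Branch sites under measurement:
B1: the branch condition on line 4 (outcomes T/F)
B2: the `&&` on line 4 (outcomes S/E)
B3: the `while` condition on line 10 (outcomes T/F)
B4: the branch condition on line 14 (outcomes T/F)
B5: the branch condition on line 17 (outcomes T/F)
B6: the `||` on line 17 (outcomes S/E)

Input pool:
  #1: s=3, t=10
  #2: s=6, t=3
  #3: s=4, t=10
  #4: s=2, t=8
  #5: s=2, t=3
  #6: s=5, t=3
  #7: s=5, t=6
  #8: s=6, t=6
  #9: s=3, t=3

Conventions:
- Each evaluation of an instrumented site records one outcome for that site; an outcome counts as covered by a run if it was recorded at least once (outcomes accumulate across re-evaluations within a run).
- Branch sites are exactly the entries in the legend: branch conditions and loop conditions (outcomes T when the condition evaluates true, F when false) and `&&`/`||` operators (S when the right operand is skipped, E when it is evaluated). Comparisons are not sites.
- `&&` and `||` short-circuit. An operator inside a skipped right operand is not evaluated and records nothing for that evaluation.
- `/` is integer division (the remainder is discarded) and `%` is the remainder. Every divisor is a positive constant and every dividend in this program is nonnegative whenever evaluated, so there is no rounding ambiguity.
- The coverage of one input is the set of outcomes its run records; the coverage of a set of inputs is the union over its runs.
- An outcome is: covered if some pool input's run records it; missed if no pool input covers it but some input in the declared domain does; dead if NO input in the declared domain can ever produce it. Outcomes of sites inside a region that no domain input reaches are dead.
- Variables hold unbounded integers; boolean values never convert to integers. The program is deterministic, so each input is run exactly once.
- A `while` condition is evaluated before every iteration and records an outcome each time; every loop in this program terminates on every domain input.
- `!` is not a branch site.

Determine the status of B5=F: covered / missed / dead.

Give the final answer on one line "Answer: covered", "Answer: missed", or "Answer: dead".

no pool input records B5=F
checking all 45 inputs in the declared domain: B5=F is never recorded -> dead

Answer: dead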